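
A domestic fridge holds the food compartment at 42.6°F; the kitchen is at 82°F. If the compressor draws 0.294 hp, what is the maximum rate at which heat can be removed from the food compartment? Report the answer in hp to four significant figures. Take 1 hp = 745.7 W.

3.748 hp

In absolute terms T_C = 279.04 K and T_H = 300.93 K, so ΔT = 21.89 K.
COP_Carnot = T_C/ΔT = 279.04/21.89 = 12.75.
Q̇_max = COP_Carnot × Ẇ = 12.75 × 0.2940 hp = 3.748 hp.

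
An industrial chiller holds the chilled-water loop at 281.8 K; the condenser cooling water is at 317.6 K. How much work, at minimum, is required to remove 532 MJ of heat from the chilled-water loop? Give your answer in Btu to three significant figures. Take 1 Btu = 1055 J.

64100 Btu

The reservoir spacing is ΔT = 317.6 − 281.8 = 35.80 K.
The reversible limit is COP_R = T_C/ΔT = 7.872, so W_min = Q_C/COP = Q_C·ΔT/T_C.
W_min = 532.0 × 35.80/281.80 = 67.59 MJ = 64060 Btu.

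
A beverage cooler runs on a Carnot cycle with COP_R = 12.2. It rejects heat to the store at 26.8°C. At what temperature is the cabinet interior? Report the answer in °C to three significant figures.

For a Carnot refrigerator COP_R = T_C/(T_H − T_C), so T_C = COP·T_H/(1 + COP).
With T_H = 299.95 K, T_C = 12.2 × 299.95/13.20 = 277.23 K.
Converting, 277.23 K = 4.08°C.

4.08 °C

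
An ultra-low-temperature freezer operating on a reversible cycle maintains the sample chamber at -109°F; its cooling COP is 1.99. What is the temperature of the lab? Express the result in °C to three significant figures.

19.6 °C

COP_R = T_C/(T_H − T_C) gives T_H − T_C = T_C/COP.
With T_C = 194.82 K, T_H = 194.82 × (1 + 1/1.99) = 292.71 K.
Converting, 292.71 K = 19.56°C.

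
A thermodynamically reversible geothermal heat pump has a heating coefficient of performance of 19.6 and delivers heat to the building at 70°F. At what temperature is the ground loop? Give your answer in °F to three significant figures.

COP_HP = T_H/(T_H − T_C) gives T_H − T_C = T_H/COP.
With T_H = 294.26 K, T_C = 294.26 × (1 − 1/19.6) = 279.25 K.
Converting, 279.25 K = 42.98°F.

43.0 °F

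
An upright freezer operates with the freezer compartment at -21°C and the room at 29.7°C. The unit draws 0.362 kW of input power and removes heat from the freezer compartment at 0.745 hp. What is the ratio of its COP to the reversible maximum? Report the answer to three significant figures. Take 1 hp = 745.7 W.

0.309

Converting, Q̇_C = 0.7450 hp = 0.5555 kW, so COP_actual = Q̇_C/Ẇ = 0.5555/0.3620 = 1.535.
In absolute terms T_C = 252.15 K and T_H = 302.85 K, so ΔT = 50.70 K.
COP_Carnot = T_C/ΔT = 252.15/50.70 = 4.973.
η_II = COP_actual/COP_Carnot = 1.535/4.973 = 0.3086.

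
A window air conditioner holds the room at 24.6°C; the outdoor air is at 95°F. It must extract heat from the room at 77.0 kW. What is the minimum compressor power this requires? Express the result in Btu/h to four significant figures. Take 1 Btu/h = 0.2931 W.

9176 Btu/h

In absolute terms T_C = 297.75 K and T_H = 308.15 K, so ΔT = 10.40 K.
COP_Carnot = T_C/ΔT = 297.75/10.40 = 28.63.
Ẇ_min = Q̇/COP_Carnot = 77.00/28.63 = 2.690 kW = 9176 Btu/h.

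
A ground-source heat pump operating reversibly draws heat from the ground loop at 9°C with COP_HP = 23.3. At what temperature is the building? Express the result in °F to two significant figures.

COP_HP = T_H/(T_H − T_C) rearranges to T_H = COP·T_C/(COP − 1).
With T_C = 282.15 K, T_H = 23.3 × 282.15/22.30 = 294.80 K.
Converting, 294.80 K = 70.97°F.

71 °F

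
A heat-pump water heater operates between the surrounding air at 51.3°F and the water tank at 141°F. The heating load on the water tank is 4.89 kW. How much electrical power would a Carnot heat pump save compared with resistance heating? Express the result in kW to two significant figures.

4.2 kW

In absolute terms T_C = 283.87 K and T_H = 333.71 K, so ΔT = 49.83 K.
COP_Carnot = T_H/ΔT = 333.71/49.83 = 6.696.
Resistance heating needs Ẇ_res = Q̇_H = 4.890 kW; the reversible heat pump needs only Ẇ_hp = Q̇_H/COP = 0.7302 kW.
Saving = 4.890 − 0.7302 = 4.160 kW.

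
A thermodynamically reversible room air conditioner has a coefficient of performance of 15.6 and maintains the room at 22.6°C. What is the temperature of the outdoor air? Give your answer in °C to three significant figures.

41.6 °C

COP_R = T_C/(T_H − T_C) gives T_H − T_C = T_C/COP.
With T_C = 295.75 K, T_H = 295.75 × (1 + 1/15.6) = 314.71 K.
Converting, 314.71 K = 41.56°C.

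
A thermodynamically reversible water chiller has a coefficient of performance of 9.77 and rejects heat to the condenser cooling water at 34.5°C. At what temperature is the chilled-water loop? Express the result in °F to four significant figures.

For a Carnot refrigerator COP_R = T_C/(T_H − T_C), so T_C = COP·T_H/(1 + COP).
With T_H = 307.65 K, T_C = 9.77 × 307.65/10.77 = 279.08 K.
Converting, 279.08 K = 42.68°F.

42.68 °F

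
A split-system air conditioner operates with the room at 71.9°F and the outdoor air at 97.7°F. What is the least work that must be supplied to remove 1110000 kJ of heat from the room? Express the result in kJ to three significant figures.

In absolute terms T_C = 295.32 K and T_H = 309.65 K, so ΔT = 14.33 K.
The reversible limit is COP_R = T_C/ΔT = 20.60, so W_min = Q_C/COP = Q_C·ΔT/T_C.
W_min = 1110000 × 14.33/295.32 = 53870 kJ.

53900 kJ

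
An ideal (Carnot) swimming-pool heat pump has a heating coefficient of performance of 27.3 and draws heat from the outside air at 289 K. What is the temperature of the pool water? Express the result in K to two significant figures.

COP_HP = T_H/(T_H − T_C) rearranges to T_H = COP·T_C/(COP − 1).
With T_C = 289.00 K, T_H = 27.3 × 289.00/26.30 = 299.99 K.

300 K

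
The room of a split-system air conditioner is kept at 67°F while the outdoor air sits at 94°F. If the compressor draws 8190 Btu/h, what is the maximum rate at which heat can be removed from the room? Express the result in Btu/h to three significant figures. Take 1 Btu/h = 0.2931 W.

160000 Btu/h

In absolute terms T_C = 292.59 K and T_H = 307.59 K, so ΔT = 15.00 K.
COP_Carnot = T_C/ΔT = 292.59/15.00 = 19.51.
Q̇_max = COP_Carnot × Ẇ = 19.51 × 8190 Btu/h = 159800 Btu/h.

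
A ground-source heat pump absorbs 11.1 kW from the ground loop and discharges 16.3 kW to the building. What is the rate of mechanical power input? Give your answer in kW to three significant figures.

5.20 kW

For a cyclic device the first law requires Q̇_H = Q̇_C + Ẇ.
Ẇ = Q̇_H − Q̇_C = 5.200 kW.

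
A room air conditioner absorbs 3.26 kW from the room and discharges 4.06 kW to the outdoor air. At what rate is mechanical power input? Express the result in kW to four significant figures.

For a cyclic device the first law requires Q̇_H = Q̇_C + Ẇ.
Ẇ = Q̇_H − Q̇_C = 0.8000 kW.

0.8000 kW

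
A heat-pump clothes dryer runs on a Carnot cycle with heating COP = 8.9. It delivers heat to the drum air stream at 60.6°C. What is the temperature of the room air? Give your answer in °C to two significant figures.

COP_HP = T_H/(T_H − T_C) gives T_H − T_C = T_H/COP.
With T_H = 333.75 K, T_C = 333.75 × (1 − 1/8.9) = 296.25 K.
Converting, 296.25 K = 23.10°C.

23 °C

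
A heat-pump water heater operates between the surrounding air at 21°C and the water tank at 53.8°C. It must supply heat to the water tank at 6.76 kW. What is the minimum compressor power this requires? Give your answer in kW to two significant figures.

In absolute terms T_C = 294.15 K and T_H = 326.95 K, so ΔT = 32.80 K.
COP_Carnot = T_H/ΔT = 326.95/32.80 = 9.968.
Ẇ_min = Q̇/COP_Carnot = 6.760/9.968 = 0.6782 kW.

0.68 kW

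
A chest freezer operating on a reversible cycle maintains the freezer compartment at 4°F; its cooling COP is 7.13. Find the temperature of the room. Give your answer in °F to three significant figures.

COP_R = T_C/(T_H − T_C) gives T_H − T_C = T_C/COP.
With T_C = 257.59 K, T_H = 257.59 × (1 + 1/7.13) = 293.72 K.
Converting, 293.72 K = 69.03°F.

69.0 °F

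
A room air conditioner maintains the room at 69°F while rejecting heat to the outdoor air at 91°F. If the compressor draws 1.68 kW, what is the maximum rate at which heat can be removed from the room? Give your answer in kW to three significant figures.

In absolute terms T_C = 293.71 K and T_H = 305.93 K, so ΔT = 12.22 K.
COP_Carnot = T_C/ΔT = 293.71/12.22 = 24.03.
Q̇_max = COP_Carnot × Ẇ = 24.03 × 1.680 kW = 40.37 kW.

40.4 kW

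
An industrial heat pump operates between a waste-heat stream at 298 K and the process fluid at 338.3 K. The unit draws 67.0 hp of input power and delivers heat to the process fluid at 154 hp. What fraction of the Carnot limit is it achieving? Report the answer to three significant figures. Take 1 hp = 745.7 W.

0.274

COP_actual = Q̇_H/Ẇ = 154.0/67.00 = 2.299.
The reservoir spacing is ΔT = 338.3 − 298 = 40.30 K.
COP_Carnot = T_H/ΔT = 338.30/40.30 = 8.395.
η_II = COP_actual/COP_Carnot = 2.299/8.395 = 0.2738.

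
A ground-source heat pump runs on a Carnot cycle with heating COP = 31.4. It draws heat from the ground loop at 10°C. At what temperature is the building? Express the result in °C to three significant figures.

19.3 °C

COP_HP = T_H/(T_H − T_C) rearranges to T_H = COP·T_C/(COP − 1).
With T_C = 283.15 K, T_H = 31.4 × 283.15/30.40 = 292.46 K.
Converting, 292.46 K = 19.31°C.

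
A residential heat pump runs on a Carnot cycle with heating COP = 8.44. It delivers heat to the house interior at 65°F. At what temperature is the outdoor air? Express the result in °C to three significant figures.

-16.2 °C

COP_HP = T_H/(T_H − T_C) gives T_H − T_C = T_H/COP.
With T_H = 291.48 K, T_C = 291.48 × (1 − 1/8.44) = 256.95 K.
Converting, 256.95 K = -16.20°C.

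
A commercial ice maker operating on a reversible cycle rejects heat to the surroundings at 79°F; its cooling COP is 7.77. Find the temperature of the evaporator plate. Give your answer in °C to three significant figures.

-8.01 °C

For a Carnot refrigerator COP_R = T_C/(T_H − T_C), so T_C = COP·T_H/(1 + COP).
With T_H = 299.26 K, T_C = 7.77 × 299.26/8.770 = 265.14 K.
Converting, 265.14 K = -8.01°C.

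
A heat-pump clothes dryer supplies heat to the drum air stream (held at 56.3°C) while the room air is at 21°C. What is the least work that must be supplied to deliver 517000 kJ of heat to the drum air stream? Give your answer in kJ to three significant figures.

In absolute terms T_C = 294.15 K and T_H = 329.45 K, so ΔT = 35.30 K.
The reversible limit is COP_HP = T_H/ΔT = 9.333, so W_min = Q_H/COP = Q_H·ΔT/T_H.
W_min = 517000 × 35.30/329.45 = 55400 kJ.

55400 kJ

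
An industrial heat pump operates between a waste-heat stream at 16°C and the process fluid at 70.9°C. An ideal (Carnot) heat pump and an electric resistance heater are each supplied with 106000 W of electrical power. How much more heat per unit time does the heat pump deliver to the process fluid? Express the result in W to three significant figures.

558000 W

In absolute terms T_C = 289.15 K and T_H = 344.05 K, so ΔT = 54.90 K.
COP_Carnot = T_H/ΔT = 344.05/54.90 = 6.267.
The heat pump delivers Q̇_H = COP × Ẇ = 664300 W; the resistance heater delivers Ẇ = 106000 W.
Extra = (COP − 1)·Ẇ = 558300 W.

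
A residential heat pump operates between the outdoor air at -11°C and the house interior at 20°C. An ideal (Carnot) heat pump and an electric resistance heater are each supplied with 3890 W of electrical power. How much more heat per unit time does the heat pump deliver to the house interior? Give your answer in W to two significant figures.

33000 W

In absolute terms T_C = 262.15 K and T_H = 293.15 K, so ΔT = 31.00 K.
COP_Carnot = T_H/ΔT = 293.15/31.00 = 9.456.
The heat pump delivers Q̇_H = COP × Ẇ = 36790 W; the resistance heater delivers Ẇ = 3890 W.
Extra = (COP − 1)·Ẇ = 32900 W.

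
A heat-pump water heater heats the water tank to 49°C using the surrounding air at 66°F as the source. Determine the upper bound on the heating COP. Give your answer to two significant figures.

11

In absolute terms T_C = 292.04 K and T_H = 322.15 K, so ΔT = 30.11 K.
For a reversible cycle, COP_Carnot = T_H/ΔT = 322.15/30.11 = 10.70.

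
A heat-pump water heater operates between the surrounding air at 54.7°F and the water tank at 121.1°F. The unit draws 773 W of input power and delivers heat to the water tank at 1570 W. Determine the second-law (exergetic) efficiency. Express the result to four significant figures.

0.2322

COP_actual = Q̇_H/Ẇ = 1570/773.0 = 2.031.
In absolute terms T_C = 285.76 K and T_H = 322.65 K, so ΔT = 36.89 K.
COP_Carnot = T_H/ΔT = 322.65/36.89 = 8.747.
η_II = COP_actual/COP_Carnot = 2.031/8.747 = 0.2322.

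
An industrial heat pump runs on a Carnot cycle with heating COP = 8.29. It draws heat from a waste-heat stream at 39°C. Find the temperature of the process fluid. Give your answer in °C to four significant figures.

COP_HP = T_H/(T_H − T_C) rearranges to T_H = COP·T_C/(COP − 1).
With T_C = 312.15 K, T_H = 8.29 × 312.15/7.290 = 354.97 K.
Converting, 354.97 K = 81.82°C.

81.82 °C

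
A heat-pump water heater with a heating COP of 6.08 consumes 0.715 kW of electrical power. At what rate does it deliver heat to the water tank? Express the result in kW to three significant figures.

Q̇_H = COP_HP × Ẇ = 6.08 × 0.7150 = 4.347 kW.

4.35 kW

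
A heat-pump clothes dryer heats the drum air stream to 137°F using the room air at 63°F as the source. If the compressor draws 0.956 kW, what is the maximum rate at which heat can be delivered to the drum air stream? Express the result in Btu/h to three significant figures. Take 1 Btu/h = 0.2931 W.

26300 Btu/h

In absolute terms T_C = 290.37 K and T_H = 331.48 K, so ΔT = 41.11 K.
COP_Carnot = T_H/ΔT = 331.48/41.11 = 8.063.
Q̇_max = COP_Carnot × Ẇ = 8.063 × 0.9560 kW = 7.708 kW = 26300 Btu/h.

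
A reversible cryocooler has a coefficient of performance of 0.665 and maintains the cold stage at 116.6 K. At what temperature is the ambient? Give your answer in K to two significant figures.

290 K

COP_R = T_C/(T_H − T_C) gives T_H − T_C = T_C/COP.
With T_C = 116.60 K, T_H = 116.60 × (1 + 1/0.665) = 291.94 K.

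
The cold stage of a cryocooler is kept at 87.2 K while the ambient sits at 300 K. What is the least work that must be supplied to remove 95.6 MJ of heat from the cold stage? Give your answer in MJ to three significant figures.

The reservoir spacing is ΔT = 300 − 87.2 = 212.8 K.
The reversible limit is COP_R = T_C/ΔT = 0.4098, so W_min = Q_C/COP = Q_C·ΔT/T_C.
W_min = 95.60 × 212.8/87.20 = 233.3 MJ.

233 MJ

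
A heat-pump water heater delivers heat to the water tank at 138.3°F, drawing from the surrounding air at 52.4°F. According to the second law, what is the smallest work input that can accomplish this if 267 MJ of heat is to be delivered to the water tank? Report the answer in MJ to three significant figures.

In absolute terms T_C = 284.48 K and T_H = 332.21 K, so ΔT = 47.72 K.
The reversible limit is COP_HP = T_H/ΔT = 6.961, so W_min = Q_H/COP = Q_H·ΔT/T_H.
W_min = 267.0 × 47.72/332.21 = 38.36 MJ.

38.4 MJ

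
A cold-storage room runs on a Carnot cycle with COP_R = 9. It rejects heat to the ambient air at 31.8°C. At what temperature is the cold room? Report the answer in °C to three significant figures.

1.31 °C

For a Carnot refrigerator COP_R = T_C/(T_H − T_C), so T_C = COP·T_H/(1 + COP).
With T_H = 304.95 K, T_C = 9 × 304.95/10.00 = 274.45 K.
Converting, 274.45 K = 1.31°C.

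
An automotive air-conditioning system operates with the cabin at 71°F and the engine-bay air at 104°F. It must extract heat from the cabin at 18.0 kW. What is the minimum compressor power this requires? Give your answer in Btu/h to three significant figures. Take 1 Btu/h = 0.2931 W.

In absolute terms T_C = 294.82 K and T_H = 313.15 K, so ΔT = 18.33 K.
COP_Carnot = T_C/ΔT = 294.82/18.33 = 16.08.
Ẇ_min = Q̇/COP_Carnot = 18.00/16.08 = 1.119 kW = 3819 Btu/h.

3820 Btu/h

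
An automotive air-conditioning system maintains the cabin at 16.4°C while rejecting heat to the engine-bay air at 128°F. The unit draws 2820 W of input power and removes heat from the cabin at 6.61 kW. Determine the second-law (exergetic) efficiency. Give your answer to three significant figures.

0.299

Converting, Q̇_C = 6.610 kW = 6610 W, so COP_actual = Q̇_C/Ẇ = 6610/2820 = 2.344.
In absolute terms T_C = 289.55 K and T_H = 326.48 K, so ΔT = 36.93 K.
COP_Carnot = T_C/ΔT = 289.55/36.93 = 7.840.
η_II = COP_actual/COP_Carnot = 2.344/7.840 = 0.2990.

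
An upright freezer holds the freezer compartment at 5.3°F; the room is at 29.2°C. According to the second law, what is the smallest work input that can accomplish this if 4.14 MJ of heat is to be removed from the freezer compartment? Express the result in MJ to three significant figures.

In absolute terms T_C = 258.32 K and T_H = 302.35 K, so ΔT = 44.03 K.
The reversible limit is COP_R = T_C/ΔT = 5.866, so W_min = Q_C/COP = Q_C·ΔT/T_C.
W_min = 4.140 × 44.03/258.32 = 0.7057 MJ.

0.706 MJ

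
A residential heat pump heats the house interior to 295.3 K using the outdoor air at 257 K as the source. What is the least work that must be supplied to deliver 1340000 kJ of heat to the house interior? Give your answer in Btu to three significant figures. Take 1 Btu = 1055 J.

165000 Btu

The reservoir spacing is ΔT = 295.3 − 257 = 38.30 K.
The reversible limit is COP_HP = T_H/ΔT = 7.710, so W_min = Q_H/COP = Q_H·ΔT/T_H.
W_min = 1340000 × 38.30/295.30 = 173800 kJ = 164700 Btu.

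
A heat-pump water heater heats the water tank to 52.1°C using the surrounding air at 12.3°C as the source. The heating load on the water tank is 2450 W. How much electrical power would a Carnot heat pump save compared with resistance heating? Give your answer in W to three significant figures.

In absolute terms T_C = 285.45 K and T_H = 325.25 K, so ΔT = 39.80 K.
COP_Carnot = T_H/ΔT = 325.25/39.80 = 8.172.
Resistance heating needs Ẇ_res = Q̇_H = 2450 W; the reversible heat pump needs only Ẇ_hp = Q̇_H/COP = 299.8 W.
Saving = 2450 − 299.8 = 2150 W.

2150 W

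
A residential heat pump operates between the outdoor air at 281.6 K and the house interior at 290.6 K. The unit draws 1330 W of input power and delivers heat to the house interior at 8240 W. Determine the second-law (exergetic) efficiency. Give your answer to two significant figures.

0.19

COP_actual = Q̇_H/Ẇ = 8240/1330 = 6.195.
The reservoir spacing is ΔT = 290.6 − 281.6 = 9.000 K.
COP_Carnot = T_H/ΔT = 290.60/9.000 = 32.29.
η_II = COP_actual/COP_Carnot = 6.195/32.29 = 0.1919.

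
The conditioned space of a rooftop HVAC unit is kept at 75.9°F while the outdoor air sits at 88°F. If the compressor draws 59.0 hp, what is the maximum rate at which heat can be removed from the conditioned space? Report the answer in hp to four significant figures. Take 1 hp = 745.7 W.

In absolute terms T_C = 297.54 K and T_H = 304.26 K, so ΔT = 6.722 K.
COP_Carnot = T_C/ΔT = 297.54/6.722 = 44.26.
Q̇_max = COP_Carnot × Ẇ = 44.26 × 59.00 hp = 2611 hp.

2611 hp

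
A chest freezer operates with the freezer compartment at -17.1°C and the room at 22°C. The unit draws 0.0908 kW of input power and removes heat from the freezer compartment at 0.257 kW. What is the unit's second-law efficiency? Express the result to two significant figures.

0.43

COP_actual = Q̇_C/Ẇ = 0.2570/0.09080 = 2.830.
In absolute terms T_C = 256.05 K and T_H = 295.15 K, so ΔT = 39.10 K.
COP_Carnot = T_C/ΔT = 256.05/39.10 = 6.549.
η_II = COP_actual/COP_Carnot = 2.830/6.549 = 0.4322.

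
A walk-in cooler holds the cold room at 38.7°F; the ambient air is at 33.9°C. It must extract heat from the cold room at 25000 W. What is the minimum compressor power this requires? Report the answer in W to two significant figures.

In absolute terms T_C = 276.87 K and T_H = 307.05 K, so ΔT = 30.18 K.
COP_Carnot = T_C/ΔT = 276.87/30.18 = 9.175.
Ẇ_min = Q̇/COP_Carnot = 25000/9.175 = 2725 W.

2700 W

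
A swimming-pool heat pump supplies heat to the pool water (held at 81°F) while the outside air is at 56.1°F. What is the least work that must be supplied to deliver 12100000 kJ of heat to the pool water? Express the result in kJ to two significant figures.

560000 kJ

In absolute terms T_C = 286.54 K and T_H = 300.37 K, so ΔT = 13.83 K.
The reversible limit is COP_HP = T_H/ΔT = 21.71, so W_min = Q_H/COP = Q_H·ΔT/T_H.
W_min = 12100000 × 13.83/300.37 = 557300 kJ.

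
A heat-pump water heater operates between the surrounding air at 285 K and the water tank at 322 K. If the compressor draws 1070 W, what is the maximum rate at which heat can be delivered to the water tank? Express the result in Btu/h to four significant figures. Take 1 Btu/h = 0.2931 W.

The reservoir spacing is ΔT = 322 − 285 = 37.00 K.
COP_Carnot = T_H/ΔT = 322.00/37.00 = 8.703.
Q̇_max = COP_Carnot × Ẇ = 8.703 × 1070 W = 9312 W = 31770 Btu/h.

31770 Btu/h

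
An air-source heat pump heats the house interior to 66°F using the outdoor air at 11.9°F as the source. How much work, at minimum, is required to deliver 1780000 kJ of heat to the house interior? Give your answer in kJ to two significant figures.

180000 kJ

In absolute terms T_C = 261.98 K and T_H = 292.04 K, so ΔT = 30.06 K.
The reversible limit is COP_HP = T_H/ΔT = 9.717, so W_min = Q_H/COP = Q_H·ΔT/T_H.
W_min = 1780000 × 30.06/292.04 = 183200 kJ.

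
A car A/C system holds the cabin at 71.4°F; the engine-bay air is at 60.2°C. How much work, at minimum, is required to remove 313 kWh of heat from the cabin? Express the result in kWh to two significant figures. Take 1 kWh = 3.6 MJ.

In absolute terms T_C = 295.04 K and T_H = 333.35 K, so ΔT = 38.31 K.
The reversible limit is COP_R = T_C/ΔT = 7.701, so W_min = Q_C/COP = Q_C·ΔT/T_C.
W_min = 313.0 × 38.31/295.04 = 40.64 kWh.

41 kWh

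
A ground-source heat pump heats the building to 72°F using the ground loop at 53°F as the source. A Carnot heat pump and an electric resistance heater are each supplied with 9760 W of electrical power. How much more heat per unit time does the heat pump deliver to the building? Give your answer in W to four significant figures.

In absolute terms T_C = 284.82 K and T_H = 295.37 K, so ΔT = 10.56 K.
COP_Carnot = T_H/ΔT = 295.37/10.56 = 27.98.
The heat pump delivers Q̇_H = COP × Ẇ = 273100 W; the resistance heater delivers Ẇ = 9760 W.
Extra = (COP − 1)·Ẇ = 263400 W.

263400 W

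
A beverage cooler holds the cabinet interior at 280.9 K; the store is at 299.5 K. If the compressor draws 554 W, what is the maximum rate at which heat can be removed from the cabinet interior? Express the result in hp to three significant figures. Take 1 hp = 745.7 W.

The reservoir spacing is ΔT = 299.5 − 280.9 = 18.60 K.
COP_Carnot = T_C/ΔT = 280.90/18.60 = 15.10.
Q̇_max = COP_Carnot × Ẇ = 15.10 × 554.0 W = 8367 W = 11.22 hp.

11.2 hp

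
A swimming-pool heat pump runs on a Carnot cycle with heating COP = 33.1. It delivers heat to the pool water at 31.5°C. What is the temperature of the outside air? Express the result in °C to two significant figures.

22 °C

COP_HP = T_H/(T_H − T_C) gives T_H − T_C = T_H/COP.
With T_H = 304.65 K, T_C = 304.65 × (1 − 1/33.1) = 295.45 K.
Converting, 295.45 K = 22.30°C.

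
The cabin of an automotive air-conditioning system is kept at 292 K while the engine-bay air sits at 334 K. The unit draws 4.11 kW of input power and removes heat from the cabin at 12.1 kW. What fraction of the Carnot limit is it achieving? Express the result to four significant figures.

0.4235

COP_actual = Q̇_C/Ẇ = 12.10/4.110 = 2.944.
The reservoir spacing is ΔT = 334 − 292 = 42.00 K.
COP_Carnot = T_C/ΔT = 292.00/42.00 = 6.952.
η_II = COP_actual/COP_Carnot = 2.944/6.952 = 0.4235.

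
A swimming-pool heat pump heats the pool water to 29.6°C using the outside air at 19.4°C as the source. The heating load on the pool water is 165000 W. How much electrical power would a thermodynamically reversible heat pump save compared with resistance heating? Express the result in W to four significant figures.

159400 W

In absolute terms T_C = 292.55 K and T_H = 302.75 K, so ΔT = 10.20 K.
COP_Carnot = T_H/ΔT = 302.75/10.20 = 29.68.
Resistance heating needs Ẇ_res = Q̇_H = 165000 W; the reversible heat pump needs only Ẇ_hp = Q̇_H/COP = 5559 W.
Saving = 165000 − 5559 = 159400 W.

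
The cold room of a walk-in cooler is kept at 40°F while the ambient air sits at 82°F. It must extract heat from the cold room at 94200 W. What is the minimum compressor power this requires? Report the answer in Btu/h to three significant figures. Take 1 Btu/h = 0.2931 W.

27000 Btu/h

In absolute terms T_C = 277.59 K and T_H = 300.93 K, so ΔT = 23.33 K.
COP_Carnot = T_C/ΔT = 277.59/23.33 = 11.90.
Ẇ_min = Q̇/COP_Carnot = 94200/11.90 = 7918 W = 27010 Btu/h.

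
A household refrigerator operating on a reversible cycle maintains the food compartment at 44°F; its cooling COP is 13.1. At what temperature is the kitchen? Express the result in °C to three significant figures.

28.0 °C

COP_R = T_C/(T_H − T_C) gives T_H − T_C = T_C/COP.
With T_C = 279.82 K, T_H = 279.82 × (1 + 1/13.1) = 301.18 K.
Converting, 301.18 K = 28.03°C.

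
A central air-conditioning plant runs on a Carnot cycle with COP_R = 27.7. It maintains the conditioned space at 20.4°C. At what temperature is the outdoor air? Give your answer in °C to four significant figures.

COP_R = T_C/(T_H − T_C) gives T_H − T_C = T_C/COP.
With T_C = 293.55 K, T_H = 293.55 × (1 + 1/27.7) = 304.15 K.
Converting, 304.15 K = 31.00°C.

31.00 °C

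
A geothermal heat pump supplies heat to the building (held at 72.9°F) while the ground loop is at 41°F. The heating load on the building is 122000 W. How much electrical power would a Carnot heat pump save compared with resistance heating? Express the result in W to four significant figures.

In absolute terms T_C = 278.15 K and T_H = 295.87 K, so ΔT = 17.72 K.
COP_Carnot = T_H/ΔT = 295.87/17.72 = 16.69.
Resistance heating needs Ẇ_res = Q̇_H = 122000 W; the reversible heat pump needs only Ẇ_hp = Q̇_H/COP = 7308 W.
Saving = 122000 − 7308 = 114700 W.

114700 W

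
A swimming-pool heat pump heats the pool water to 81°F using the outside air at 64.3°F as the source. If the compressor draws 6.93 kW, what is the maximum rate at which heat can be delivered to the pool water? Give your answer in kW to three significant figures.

In absolute terms T_C = 291.09 K and T_H = 300.37 K, so ΔT = 9.278 K.
COP_Carnot = T_H/ΔT = 300.37/9.278 = 32.38.
Q̇_max = COP_Carnot × Ẇ = 32.38 × 6.930 kW = 224.4 kW.

224 kW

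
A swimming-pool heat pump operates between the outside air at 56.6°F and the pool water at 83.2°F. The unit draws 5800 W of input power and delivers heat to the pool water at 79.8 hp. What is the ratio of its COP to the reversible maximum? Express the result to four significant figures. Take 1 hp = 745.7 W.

0.5027

Converting, Q̇_H = 79.80 hp = 59510 W, so COP_actual = Q̇_H/Ẇ = 59510/5800 = 10.26.
In absolute terms T_C = 286.82 K and T_H = 301.59 K, so ΔT = 14.78 K.
COP_Carnot = T_H/ΔT = 301.59/14.78 = 20.41.
η_II = COP_actual/COP_Carnot = 10.26/20.41 = 0.5027.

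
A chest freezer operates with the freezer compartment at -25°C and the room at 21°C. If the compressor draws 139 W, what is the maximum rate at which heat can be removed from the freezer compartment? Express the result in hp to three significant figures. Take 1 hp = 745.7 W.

In absolute terms T_C = 248.15 K and T_H = 294.15 K, so ΔT = 46.00 K.
COP_Carnot = T_C/ΔT = 248.15/46.00 = 5.395.
Q̇_max = COP_Carnot × Ẇ = 5.395 × 139.0 W = 749.8 W = 1.006 hp.

1.01 hp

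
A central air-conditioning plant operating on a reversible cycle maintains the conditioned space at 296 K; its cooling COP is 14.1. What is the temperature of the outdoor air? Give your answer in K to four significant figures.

317.0 K

COP_R = T_C/(T_H − T_C) gives T_H − T_C = T_C/COP.
With T_C = 296.00 K, T_H = 296.00 × (1 + 1/14.1) = 316.99 K.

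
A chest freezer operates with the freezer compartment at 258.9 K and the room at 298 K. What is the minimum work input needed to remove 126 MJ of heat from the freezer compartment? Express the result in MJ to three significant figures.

The reservoir spacing is ΔT = 298 − 258.9 = 39.10 K.
The reversible limit is COP_R = T_C/ΔT = 6.621, so W_min = Q_C/COP = Q_C·ΔT/T_C.
W_min = 126.0 × 39.10/258.90 = 19.03 MJ.

19.0 MJ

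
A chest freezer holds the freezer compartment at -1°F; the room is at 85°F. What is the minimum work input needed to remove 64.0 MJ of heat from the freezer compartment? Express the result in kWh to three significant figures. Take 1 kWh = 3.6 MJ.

In absolute terms T_C = 254.82 K and T_H = 302.59 K, so ΔT = 47.78 K.
The reversible limit is COP_R = T_C/ΔT = 5.333, so W_min = Q_C/COP = Q_C·ΔT/T_C.
W_min = 64.00 × 47.78/254.82 = 12.00 MJ = 3.333 kWh.

3.33 kWh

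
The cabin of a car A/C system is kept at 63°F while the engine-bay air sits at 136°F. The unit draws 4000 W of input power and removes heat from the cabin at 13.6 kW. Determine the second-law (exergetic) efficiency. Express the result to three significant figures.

Converting, Q̇_C = 13.60 kW = 13600 W, so COP_actual = Q̇_C/Ẇ = 13600/4000 = 3.400.
In absolute terms T_C = 290.37 K and T_H = 330.93 K, so ΔT = 40.56 K.
COP_Carnot = T_C/ΔT = 290.37/40.56 = 7.160.
η_II = COP_actual/COP_Carnot = 3.400/7.160 = 0.4749.

0.475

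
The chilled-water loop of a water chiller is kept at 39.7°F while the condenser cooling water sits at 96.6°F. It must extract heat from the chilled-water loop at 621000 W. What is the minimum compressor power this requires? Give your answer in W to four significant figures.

In absolute terms T_C = 277.43 K and T_H = 309.04 K, so ΔT = 31.61 K.
COP_Carnot = T_C/ΔT = 277.43/31.61 = 8.776.
Ẇ_min = Q̇/COP_Carnot = 621000/8.776 = 70760 W.

70760 W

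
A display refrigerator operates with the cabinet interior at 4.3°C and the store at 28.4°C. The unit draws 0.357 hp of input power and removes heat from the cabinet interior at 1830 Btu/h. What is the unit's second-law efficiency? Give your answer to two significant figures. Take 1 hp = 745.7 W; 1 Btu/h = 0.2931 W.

0.18

Converting, Q̇_C = 1830 Btu/h = 0.7193 hp, so COP_actual = Q̇_C/Ẇ = 0.7193/0.3570 = 2.015.
In absolute terms T_C = 277.45 K and T_H = 301.55 K, so ΔT = 24.10 K.
COP_Carnot = T_C/ΔT = 277.45/24.10 = 11.51.
η_II = COP_actual/COP_Carnot = 2.015/11.51 = 0.1750.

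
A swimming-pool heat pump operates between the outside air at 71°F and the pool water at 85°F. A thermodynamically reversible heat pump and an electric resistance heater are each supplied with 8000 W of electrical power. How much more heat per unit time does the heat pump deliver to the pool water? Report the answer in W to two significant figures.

300000 W

In absolute terms T_C = 294.82 K and T_H = 302.59 K, so ΔT = 7.778 K.
COP_Carnot = T_H/ΔT = 302.59/7.778 = 38.91.
The heat pump delivers Q̇_H = COP × Ẇ = 311200 W; the resistance heater delivers Ẇ = 8000 W.
Extra = (COP − 1)·Ẇ = 303200 W.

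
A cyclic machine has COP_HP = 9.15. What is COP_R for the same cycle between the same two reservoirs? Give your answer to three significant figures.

8.15

Since Q_H = Q_C + W for any cycle, COP_R = Q_C/W = Q_H/W − 1.
COP_R = 9.15 − 1 = 8.15.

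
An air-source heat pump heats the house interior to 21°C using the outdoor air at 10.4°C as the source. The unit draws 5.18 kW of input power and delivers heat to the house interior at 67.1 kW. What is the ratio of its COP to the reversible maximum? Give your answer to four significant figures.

0.4668

COP_actual = Q̇_H/Ẇ = 67.10/5.180 = 12.95.
In absolute terms T_C = 283.55 K and T_H = 294.15 K, so ΔT = 10.60 K.
COP_Carnot = T_H/ΔT = 294.15/10.60 = 27.75.
η_II = COP_actual/COP_Carnot = 12.95/27.75 = 0.4668.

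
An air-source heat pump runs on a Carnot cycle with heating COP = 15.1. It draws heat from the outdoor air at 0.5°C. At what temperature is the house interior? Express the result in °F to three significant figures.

COP_HP = T_H/(T_H − T_C) rearranges to T_H = COP·T_C/(COP − 1).
With T_C = 273.65 K, T_H = 15.1 × 273.65/14.10 = 293.06 K.
Converting, 293.06 K = 67.83°F.

67.8 °F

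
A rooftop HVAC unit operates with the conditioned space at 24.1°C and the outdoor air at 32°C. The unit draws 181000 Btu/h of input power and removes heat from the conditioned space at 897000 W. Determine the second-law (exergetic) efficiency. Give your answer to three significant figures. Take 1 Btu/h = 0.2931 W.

0.449

Converting, Q̇_C = 897000 W = 3060000 Btu/h, so COP_actual = Q̇_C/Ẇ = 3060000/181000 = 16.91.
In absolute terms T_C = 297.25 K and T_H = 305.15 K, so ΔT = 7.900 K.
COP_Carnot = T_C/ΔT = 297.25/7.900 = 37.63.
η_II = COP_actual/COP_Carnot = 16.91/37.63 = 0.4494.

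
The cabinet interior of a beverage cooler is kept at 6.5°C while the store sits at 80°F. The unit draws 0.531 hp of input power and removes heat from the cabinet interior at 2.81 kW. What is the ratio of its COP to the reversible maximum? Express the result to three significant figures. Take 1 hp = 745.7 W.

Converting, Q̇_C = 2.810 kW = 3.768 hp, so COP_actual = Q̇_C/Ẇ = 3.768/0.5310 = 7.097.
In absolute terms T_C = 279.65 K and T_H = 299.82 K, so ΔT = 20.17 K.
COP_Carnot = T_C/ΔT = 279.65/20.17 = 13.87.
η_II = COP_actual/COP_Carnot = 7.097/13.87 = 0.5118.

0.512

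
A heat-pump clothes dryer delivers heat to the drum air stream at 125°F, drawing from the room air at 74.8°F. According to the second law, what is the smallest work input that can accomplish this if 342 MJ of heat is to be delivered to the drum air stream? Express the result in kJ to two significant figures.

In absolute terms T_C = 296.93 K and T_H = 324.82 K, so ΔT = 27.89 K.
The reversible limit is COP_HP = T_H/ΔT = 11.65, so W_min = Q_H/COP = Q_H·ΔT/T_H.
W_min = 342.0 × 27.89/324.82 = 29.36 MJ = 29360 kJ.

29000 kJ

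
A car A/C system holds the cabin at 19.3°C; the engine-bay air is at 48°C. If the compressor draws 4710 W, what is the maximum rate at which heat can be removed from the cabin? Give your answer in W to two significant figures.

In absolute terms T_C = 292.45 K and T_H = 321.15 K, so ΔT = 28.70 K.
COP_Carnot = T_C/ΔT = 292.45/28.70 = 10.19.
Q̇_max = COP_Carnot × Ẇ = 10.19 × 4710 W = 47990 W.

48000 W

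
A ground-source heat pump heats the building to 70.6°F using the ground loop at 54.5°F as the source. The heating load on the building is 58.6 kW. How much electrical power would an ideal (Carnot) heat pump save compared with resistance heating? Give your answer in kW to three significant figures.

In absolute terms T_C = 285.65 K and T_H = 294.59 K, so ΔT = 8.944 K.
COP_Carnot = T_H/ΔT = 294.59/8.944 = 32.94.
Resistance heating needs Ẇ_res = Q̇_H = 58.60 kW; the reversible heat pump needs only Ẇ_hp = Q̇_H/COP = 1.779 kW.
Saving = 58.60 − 1.779 = 56.82 kW.

56.8 kW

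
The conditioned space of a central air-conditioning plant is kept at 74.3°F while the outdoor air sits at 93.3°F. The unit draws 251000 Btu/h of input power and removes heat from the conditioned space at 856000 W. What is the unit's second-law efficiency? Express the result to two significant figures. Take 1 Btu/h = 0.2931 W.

0.41

Converting, Q̇_C = 856000 W = 2921000 Btu/h, so COP_actual = Q̇_C/Ẇ = 2921000/251000 = 11.64.
In absolute terms T_C = 296.65 K and T_H = 307.21 K, so ΔT = 10.56 K.
COP_Carnot = T_C/ΔT = 296.65/10.56 = 28.10.
η_II = COP_actual/COP_Carnot = 11.64/28.10 = 0.4140.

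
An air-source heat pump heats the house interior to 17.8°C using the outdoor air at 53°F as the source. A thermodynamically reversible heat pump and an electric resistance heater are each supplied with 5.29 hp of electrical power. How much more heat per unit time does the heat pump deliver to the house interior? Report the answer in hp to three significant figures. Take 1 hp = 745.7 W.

In absolute terms T_C = 284.82 K and T_H = 290.95 K, so ΔT = 6.133 K.
COP_Carnot = T_H/ΔT = 290.95/6.133 = 47.44.
The heat pump delivers Q̇_H = COP × Ẇ = 250.9 hp; the resistance heater delivers Ẇ = 5.290 hp.
Extra = (COP − 1)·Ẇ = 245.7 hp.

246 hp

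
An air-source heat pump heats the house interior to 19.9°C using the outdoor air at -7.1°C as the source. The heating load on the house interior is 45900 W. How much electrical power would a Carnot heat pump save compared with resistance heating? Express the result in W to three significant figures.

41700 W

In absolute terms T_C = 266.05 K and T_H = 293.05 K, so ΔT = 27.00 K.
COP_Carnot = T_H/ΔT = 293.05/27.00 = 10.85.
Resistance heating needs Ẇ_res = Q̇_H = 45900 W; the reversible heat pump needs only Ẇ_hp = Q̇_H/COP = 4229 W.
Saving = 45900 − 4229 = 41670 W.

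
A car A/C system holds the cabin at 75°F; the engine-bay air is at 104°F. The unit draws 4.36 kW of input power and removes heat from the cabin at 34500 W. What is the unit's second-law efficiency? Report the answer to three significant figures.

Converting, Q̇_C = 34500 W = 34.50 kW, so COP_actual = Q̇_C/Ẇ = 34.50/4.360 = 7.913.
In absolute terms T_C = 297.04 K and T_H = 313.15 K, so ΔT = 16.11 K.
COP_Carnot = T_C/ΔT = 297.04/16.11 = 18.44.
η_II = COP_actual/COP_Carnot = 7.913/18.44 = 0.4292.

0.429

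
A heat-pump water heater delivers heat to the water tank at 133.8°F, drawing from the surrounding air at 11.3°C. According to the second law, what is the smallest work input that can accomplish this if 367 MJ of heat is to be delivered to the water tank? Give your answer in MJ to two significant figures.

In absolute terms T_C = 284.45 K and T_H = 329.71 K, so ΔT = 45.26 K.
The reversible limit is COP_HP = T_H/ΔT = 7.285, so W_min = Q_H/COP = Q_H·ΔT/T_H.
W_min = 367.0 × 45.26/329.71 = 50.37 MJ.

50 MJ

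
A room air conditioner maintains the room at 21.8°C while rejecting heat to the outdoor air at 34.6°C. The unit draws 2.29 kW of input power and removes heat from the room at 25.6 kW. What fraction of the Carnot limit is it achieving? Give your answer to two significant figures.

0.49

COP_actual = Q̇_C/Ẇ = 25.60/2.290 = 11.18.
In absolute terms T_C = 294.95 K and T_H = 307.75 K, so ΔT = 12.80 K.
COP_Carnot = T_C/ΔT = 294.95/12.80 = 23.04.
η_II = COP_actual/COP_Carnot = 11.18/23.04 = 0.4851.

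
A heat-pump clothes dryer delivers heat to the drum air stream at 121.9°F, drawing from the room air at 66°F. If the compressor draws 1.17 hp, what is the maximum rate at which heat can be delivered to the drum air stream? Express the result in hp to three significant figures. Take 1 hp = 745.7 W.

12.2 hp

In absolute terms T_C = 292.04 K and T_H = 323.09 K, so ΔT = 31.06 K.
COP_Carnot = T_H/ΔT = 323.09/31.06 = 10.40.
Q̇_max = COP_Carnot × Ẇ = 10.40 × 1.170 hp = 12.17 hp.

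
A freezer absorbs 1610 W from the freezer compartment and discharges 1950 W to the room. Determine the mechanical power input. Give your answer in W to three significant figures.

For a cyclic device the first law requires Q̇_H = Q̇_C + Ẇ.
Ẇ = Q̇_H − Q̇_C = 340.0 W.

340 W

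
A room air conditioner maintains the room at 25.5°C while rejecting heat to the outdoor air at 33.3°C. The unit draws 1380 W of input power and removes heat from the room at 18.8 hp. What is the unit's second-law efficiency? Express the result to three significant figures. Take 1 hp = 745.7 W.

Converting, Q̇_C = 18.80 hp = 14020 W, so COP_actual = Q̇_C/Ẇ = 14020/1380 = 10.16.
In absolute terms T_C = 298.65 K and T_H = 306.45 K, so ΔT = 7.800 K.
COP_Carnot = T_C/ΔT = 298.65/7.800 = 38.29.
η_II = COP_actual/COP_Carnot = 10.16/38.29 = 0.2653.

0.265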